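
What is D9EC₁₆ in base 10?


Positional values:
Position 0: C × 16^0 = 12 × 1 = 12
Position 1: E × 16^1 = 14 × 16 = 224
Position 2: 9 × 16^2 = 9 × 256 = 2304
Position 3: D × 16^3 = 13 × 4096 = 53248
Sum = 12 + 224 + 2304 + 53248
= 55788


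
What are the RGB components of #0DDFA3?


Hex: #0DDFA3
R = 0D₁₆ = 13
G = DF₁₆ = 223
B = A3₁₆ = 163
= RGB(13, 223, 163)


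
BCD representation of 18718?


Each digit → 4-bit binary:
  1 → 0001
  8 → 1000
  7 → 0111
  1 → 0001
  8 → 1000
= 0001 1000 0111 0001 1000


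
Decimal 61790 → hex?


Divide by 16 repeatedly:
61790 ÷ 16 = 3861 remainder 14 (E)
3861 ÷ 16 = 241 remainder 5 (5)
241 ÷ 16 = 15 remainder 1 (1)
15 ÷ 16 = 0 remainder 15 (F)
Reading remainders bottom-up:
= 0xF15E


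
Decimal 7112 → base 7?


Divide by 7 repeatedly:
7112 ÷ 7 = 1016 remainder 0
1016 ÷ 7 = 145 remainder 1
145 ÷ 7 = 20 remainder 5
20 ÷ 7 = 2 remainder 6
2 ÷ 7 = 0 remainder 2
Reading remainders bottom-up:
= 26510


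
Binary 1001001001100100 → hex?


Group into 4-bit nibbles: 1001001001100100
  1001 = 9
  0010 = 2
  0110 = 6
  0100 = 4
= 0x9264


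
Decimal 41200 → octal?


Divide by 8 repeatedly:
41200 ÷ 8 = 5150 remainder 0
5150 ÷ 8 = 643 remainder 6
643 ÷ 8 = 80 remainder 3
80 ÷ 8 = 10 remainder 0
10 ÷ 8 = 1 remainder 2
1 ÷ 8 = 0 remainder 1
Reading remainders bottom-up:
= 0o120360


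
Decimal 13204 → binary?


Divide by 2 repeatedly:
13204 ÷ 2 = 6602 remainder 0
6602 ÷ 2 = 3301 remainder 0
3301 ÷ 2 = 1650 remainder 1
1650 ÷ 2 = 825 remainder 0
825 ÷ 2 = 412 remainder 1
412 ÷ 2 = 206 remainder 0
206 ÷ 2 = 103 remainder 0
103 ÷ 2 = 51 remainder 1
51 ÷ 2 = 25 remainder 1
25 ÷ 2 = 12 remainder 1
12 ÷ 2 = 6 remainder 0
6 ÷ 2 = 3 remainder 0
3 ÷ 2 = 1 remainder 1
1 ÷ 2 = 0 remainder 1
Reading remainders bottom-up:
= 11001110010100


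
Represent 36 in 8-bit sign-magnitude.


Sign bit: 0 (positive)
Magnitude: 36 = 0100100
= 00100100


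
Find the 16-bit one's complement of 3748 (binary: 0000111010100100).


Original: 0000111010100100
Invert all bits:
  bit 0: 0 → 1
  bit 1: 0 → 1
  bit 2: 0 → 1
  bit 3: 0 → 1
  bit 4: 1 → 0
  bit 5: 1 → 0
  bit 6: 1 → 0
  bit 7: 0 → 1
  bit 8: 1 → 0
  bit 9: 0 → 1
  bit 10: 1 → 0
  bit 11: 0 → 1
  bit 12: 0 → 1
  bit 13: 1 → 0
  bit 14: 0 → 1
  bit 15: 0 → 1
= 1111000101011011


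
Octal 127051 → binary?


Each octal digit → 3 binary bits:
  1 = 001
  2 = 010
  7 = 111
  0 = 000
  5 = 101
  1 = 001
Concatenate: 001 010 111 000 101 001
= 001010111000101001


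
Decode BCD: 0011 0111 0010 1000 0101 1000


Each 4-bit group → digit:
  0011 → 3
  0111 → 7
  0010 → 2
  1000 → 8
  0101 → 5
  1000 → 8
= 372858


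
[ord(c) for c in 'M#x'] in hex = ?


String: 'M#x'  (3 characters)
Per-character ASCII lookup:
  'M': uppercase starts at 65: 'M' = 65 + 12 = 77 → 0x4D
  '#': special character: '#' = 35 → 0x23
  'x': lowercase starts at 97: 'x' = 97 + 23 = 120 → 0x78
= 0x4D 0x23 0x78


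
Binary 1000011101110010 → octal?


Group into 3-bit groups: 001000011101110010
  001 = 1
  000 = 0
  011 = 3
  101 = 5
  110 = 6
  010 = 2
= 0o103562


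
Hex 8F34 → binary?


Each hex digit → 4 binary bits:
  8 = 1000
  F = 1111
  3 = 0011
  4 = 0100
Concatenate: 1000 1111 0011 0100
= 1000111100110100


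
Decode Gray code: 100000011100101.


Gray code: 100000011100101
MSB stays the same: 1
Each subsequent bit = prev_binary XOR current_gray:
  B[1] = 1 XOR 0 = 1
  B[2] = 1 XOR 0 = 1
  B[3] = 1 XOR 0 = 1
  B[4] = 1 XOR 0 = 1
  B[5] = 1 XOR 0 = 1
  B[6] = 1 XOR 0 = 1
  B[7] = 1 XOR 1 = 0
  B[8] = 0 XOR 1 = 1
  B[9] = 1 XOR 1 = 0
  B[10] = 0 XOR 0 = 0
  B[11] = 0 XOR 0 = 0
  B[12] = 0 XOR 1 = 1
  B[13] = 1 XOR 0 = 1
  B[14] = 1 XOR 1 = 0
= 111111101000110 (32582 decimal)


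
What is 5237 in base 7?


Divide by 7 repeatedly:
5237 ÷ 7 = 748 remainder 1
748 ÷ 7 = 106 remainder 6
106 ÷ 7 = 15 remainder 1
15 ÷ 7 = 2 remainder 1
2 ÷ 7 = 0 remainder 2
Reading remainders bottom-up:
= 21161


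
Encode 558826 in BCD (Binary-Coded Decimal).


Each digit → 4-bit binary:
  5 → 0101
  5 → 0101
  8 → 1000
  8 → 1000
  2 → 0010
  6 → 0110
= 0101 0101 1000 1000 0010 0110


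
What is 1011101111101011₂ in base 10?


Positional values:
Bit 0: 1 × 2^0 = 1
Bit 1: 1 × 2^1 = 2
Bit 3: 1 × 2^3 = 8
Bit 5: 1 × 2^5 = 32
Bit 6: 1 × 2^6 = 64
Bit 7: 1 × 2^7 = 128
Bit 8: 1 × 2^8 = 256
Bit 9: 1 × 2^9 = 512
Bit 11: 1 × 2^11 = 2048
Bit 12: 1 × 2^12 = 4096
Bit 13: 1 × 2^13 = 8192
Bit 15: 1 × 2^15 = 32768
Sum = 1 + 2 + 8 + 32 + 64 + 128 + 256 + 512 + 2048 + 4096 + 8192 + 32768
= 48107


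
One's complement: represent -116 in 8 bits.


Original: 01110100
Invert all bits:
  bit 0: 0 → 1
  bit 1: 1 → 0
  bit 2: 1 → 0
  bit 3: 1 → 0
  bit 4: 0 → 1
  bit 5: 1 → 0
  bit 6: 0 → 1
  bit 7: 0 → 1
= 10001011


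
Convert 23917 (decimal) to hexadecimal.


Divide by 16 repeatedly:
23917 ÷ 16 = 1494 remainder 13 (D)
1494 ÷ 16 = 93 remainder 6 (6)
93 ÷ 16 = 5 remainder 13 (D)
5 ÷ 16 = 0 remainder 5 (5)
Reading remainders bottom-up:
= 0x5D6D


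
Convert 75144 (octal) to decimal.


Positional values:
Position 0: 4 × 8^0 = 4
Position 1: 4 × 8^1 = 32
Position 2: 1 × 8^2 = 64
Position 3: 5 × 8^3 = 2560
Position 4: 7 × 8^4 = 28672
Sum = 4 + 32 + 64 + 2560 + 28672
= 31332


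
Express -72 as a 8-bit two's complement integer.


Original: 01001000
Step 1 - Invert all bits: 10110111
Step 2 - Add 1: 10110111 + 1
= 10111000 (represents -72)


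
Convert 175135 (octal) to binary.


Each octal digit → 3 binary bits:
  1 = 001
  7 = 111
  5 = 101
  1 = 001
  3 = 011
  5 = 101
Concatenate: 001 111 101 001 011 101
= 001111101001011101


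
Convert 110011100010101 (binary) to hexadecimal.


Group into 4-bit nibbles: 0110011100010101
  0110 = 6
  0111 = 7
  0001 = 1
  0101 = 5
= 0x6715


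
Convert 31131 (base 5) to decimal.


Positional values (base 5):
  1 × 5^0 = 1 × 1 = 1
  3 × 5^1 = 3 × 5 = 15
  1 × 5^2 = 1 × 25 = 25
  1 × 5^3 = 1 × 125 = 125
  3 × 5^4 = 3 × 625 = 1875
Sum = 1 + 15 + 25 + 125 + 1875
= 2041


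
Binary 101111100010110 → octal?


Group into 3-bit groups: 101111100010110
  101 = 5
  111 = 7
  100 = 4
  010 = 2
  110 = 6
= 0o57426


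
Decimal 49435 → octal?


Divide by 8 repeatedly:
49435 ÷ 8 = 6179 remainder 3
6179 ÷ 8 = 772 remainder 3
772 ÷ 8 = 96 remainder 4
96 ÷ 8 = 12 remainder 0
12 ÷ 8 = 1 remainder 4
1 ÷ 8 = 0 remainder 1
Reading remainders bottom-up:
= 0o140433


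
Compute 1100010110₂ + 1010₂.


Align and add column by column (LSB to MSB, carry propagating):
  01100010110
+ 00000001010
  -----------
  col 0: 0 + 0 + 0 (carry in) = 0 → bit 0, carry out 0
  col 1: 1 + 1 + 0 (carry in) = 2 → bit 0, carry out 1
  col 2: 1 + 0 + 1 (carry in) = 2 → bit 0, carry out 1
  col 3: 0 + 1 + 1 (carry in) = 2 → bit 0, carry out 1
  col 4: 1 + 0 + 1 (carry in) = 2 → bit 0, carry out 1
  col 5: 0 + 0 + 1 (carry in) = 1 → bit 1, carry out 0
  col 6: 0 + 0 + 0 (carry in) = 0 → bit 0, carry out 0
  col 7: 0 + 0 + 0 (carry in) = 0 → bit 0, carry out 0
  col 8: 1 + 0 + 0 (carry in) = 1 → bit 1, carry out 0
  col 9: 1 + 0 + 0 (carry in) = 1 → bit 1, carry out 0
  col 10: 0 + 0 + 0 (carry in) = 0 → bit 0, carry out 0
Reading bits MSB→LSB: 01100100000
Strip leading zeros: 1100100000
= 1100100000


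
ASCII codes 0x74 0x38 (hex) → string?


Codes (hex): 0x74 0x38
Per-code ASCII lookup:
  0x74 = 116  (range 97-122: lowercase, 116 - 97 = 19) → 't'
  0x38 = 56  (range 48-57: digits, 56 - 48 = 8) → '8'
= 't8'


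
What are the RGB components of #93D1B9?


Hex: #93D1B9
R = 93₁₆ = 147
G = D1₁₆ = 209
B = B9₁₆ = 185
= RGB(147, 209, 185)


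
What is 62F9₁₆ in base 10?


Positional values:
Position 0: 9 × 16^0 = 9 × 1 = 9
Position 1: F × 16^1 = 15 × 16 = 240
Position 2: 2 × 16^2 = 2 × 256 = 512
Position 3: 6 × 16^3 = 6 × 4096 = 24576
Sum = 9 + 240 + 512 + 24576
= 25337


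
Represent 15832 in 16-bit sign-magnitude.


Sign bit: 0 (positive)
Magnitude: 15832 = 011110111011000
= 0011110111011000


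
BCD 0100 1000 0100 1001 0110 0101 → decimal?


Each 4-bit group → digit:
  0100 → 4
  1000 → 8
  0100 → 4
  1001 → 9
  0110 → 6
  0101 → 5
= 484965


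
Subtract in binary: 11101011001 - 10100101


Align and subtract column by column (LSB to MSB, borrowing when needed):
  11101011001
- 00010100101
  -----------
  col 0: (1 - 0 borrow-in) - 1 → 1 - 1 = 0, borrow out 0
  col 1: (0 - 0 borrow-in) - 0 → 0 - 0 = 0, borrow out 0
  col 2: (0 - 0 borrow-in) - 1 → borrow from next column: (0+2) - 1 = 1, borrow out 1
  col 3: (1 - 1 borrow-in) - 0 → 0 - 0 = 0, borrow out 0
  col 4: (1 - 0 borrow-in) - 0 → 1 - 0 = 1, borrow out 0
  col 5: (0 - 0 borrow-in) - 1 → borrow from next column: (0+2) - 1 = 1, borrow out 1
  col 6: (1 - 1 borrow-in) - 0 → 0 - 0 = 0, borrow out 0
  col 7: (0 - 0 borrow-in) - 1 → borrow from next column: (0+2) - 1 = 1, borrow out 1
  col 8: (1 - 1 borrow-in) - 0 → 0 - 0 = 0, borrow out 0
  col 9: (1 - 0 borrow-in) - 0 → 1 - 0 = 1, borrow out 0
  col 10: (1 - 0 borrow-in) - 0 → 1 - 0 = 1, borrow out 0
Reading bits MSB→LSB: 11010110100
Strip leading zeros: 11010110100
= 11010110100


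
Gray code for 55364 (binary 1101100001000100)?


Binary: 1101100001000100
Gray code: G = B XOR (B >> 1)
B >> 1 = 0110110000100010
1101100001000100 XOR 0110110000100010:
  1 XOR 0 = 1
  1 XOR 1 = 0
  0 XOR 1 = 1
  1 XOR 0 = 1
  1 XOR 1 = 0
  0 XOR 1 = 1
  0 XOR 0 = 0
  0 XOR 0 = 0
  0 XOR 0 = 0
  1 XOR 0 = 1
  0 XOR 1 = 1
  0 XOR 0 = 0
  0 XOR 0 = 0
  1 XOR 0 = 1
  0 XOR 1 = 1
  0 XOR 0 = 0
= 1011010001100110


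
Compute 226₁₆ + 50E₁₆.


Align and add column by column (LSB to MSB, each column mod 16 with carry):
  0226
+ 050E
  ----
  col 0: 6(6) + E(14) + 0 (carry in) = 20 → 4(4), carry out 1
  col 1: 2(2) + 0(0) + 1 (carry in) = 3 → 3(3), carry out 0
  col 2: 2(2) + 5(5) + 0 (carry in) = 7 → 7(7), carry out 0
  col 3: 0(0) + 0(0) + 0 (carry in) = 0 → 0(0), carry out 0
Reading digits MSB→LSB: 0734
Strip leading zeros: 734
= 0x734


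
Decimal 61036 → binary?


Divide by 2 repeatedly:
61036 ÷ 2 = 30518 remainder 0
30518 ÷ 2 = 15259 remainder 0
15259 ÷ 2 = 7629 remainder 1
7629 ÷ 2 = 3814 remainder 1
3814 ÷ 2 = 1907 remainder 0
1907 ÷ 2 = 953 remainder 1
953 ÷ 2 = 476 remainder 1
476 ÷ 2 = 238 remainder 0
238 ÷ 2 = 119 remainder 0
119 ÷ 2 = 59 remainder 1
59 ÷ 2 = 29 remainder 1
29 ÷ 2 = 14 remainder 1
14 ÷ 2 = 7 remainder 0
7 ÷ 2 = 3 remainder 1
3 ÷ 2 = 1 remainder 1
1 ÷ 2 = 0 remainder 1
Reading remainders bottom-up:
= 1110111001101100


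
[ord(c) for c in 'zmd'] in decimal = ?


String: 'zmd'  (3 characters)
Per-character ASCII lookup:
  'z': lowercase starts at 97: 'z' = 97 + 25 = 122
  'm': lowercase starts at 97: 'm' = 97 + 12 = 109
  'd': lowercase starts at 97: 'd' = 97 + 3 = 100
= 122 109 100


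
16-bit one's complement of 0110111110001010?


Original: 0110111110001010
Invert all bits:
  bit 0: 0 → 1
  bit 1: 1 → 0
  bit 2: 1 → 0
  bit 3: 0 → 1
  bit 4: 1 → 0
  bit 5: 1 → 0
  bit 6: 1 → 0
  bit 7: 1 → 0
  bit 8: 1 → 0
  bit 9: 0 → 1
  bit 10: 0 → 1
  bit 11: 0 → 1
  bit 12: 1 → 0
  bit 13: 0 → 1
  bit 14: 1 → 0
  bit 15: 0 → 1
= 1001000001110101


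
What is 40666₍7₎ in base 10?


Positional values (base 7):
  6 × 7^0 = 6 × 1 = 6
  6 × 7^1 = 6 × 7 = 42
  6 × 7^2 = 6 × 49 = 294
  0 × 7^3 = 0 × 343 = 0
  4 × 7^4 = 4 × 2401 = 9604
Sum = 6 + 42 + 294 + 0 + 9604
= 9946


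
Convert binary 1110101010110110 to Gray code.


Binary: 1110101010110110
Gray code: G = B XOR (B >> 1)
B >> 1 = 0111010101011011
1110101010110110 XOR 0111010101011011:
  1 XOR 0 = 1
  1 XOR 1 = 0
  1 XOR 1 = 0
  0 XOR 1 = 1
  1 XOR 0 = 1
  0 XOR 1 = 1
  1 XOR 0 = 1
  0 XOR 1 = 1
  1 XOR 0 = 1
  0 XOR 1 = 1
  1 XOR 0 = 1
  1 XOR 1 = 0
  0 XOR 1 = 1
  1 XOR 0 = 1
  1 XOR 1 = 0
  0 XOR 1 = 1
= 1001111111101101


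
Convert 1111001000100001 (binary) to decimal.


Positional values:
Bit 0: 1 × 2^0 = 1
Bit 5: 1 × 2^5 = 32
Bit 9: 1 × 2^9 = 512
Bit 12: 1 × 2^12 = 4096
Bit 13: 1 × 2^13 = 8192
Bit 14: 1 × 2^14 = 16384
Bit 15: 1 × 2^15 = 32768
Sum = 1 + 32 + 512 + 4096 + 8192 + 16384 + 32768
= 61985


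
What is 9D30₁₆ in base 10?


Positional values:
Position 0: 0 × 16^0 = 0 × 1 = 0
Position 1: 3 × 16^1 = 3 × 16 = 48
Position 2: D × 16^2 = 13 × 256 = 3328
Position 3: 9 × 16^3 = 9 × 4096 = 36864
Sum = 0 + 48 + 3328 + 36864
= 40240


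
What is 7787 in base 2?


Divide by 2 repeatedly:
7787 ÷ 2 = 3893 remainder 1
3893 ÷ 2 = 1946 remainder 1
1946 ÷ 2 = 973 remainder 0
973 ÷ 2 = 486 remainder 1
486 ÷ 2 = 243 remainder 0
243 ÷ 2 = 121 remainder 1
121 ÷ 2 = 60 remainder 1
60 ÷ 2 = 30 remainder 0
30 ÷ 2 = 15 remainder 0
15 ÷ 2 = 7 remainder 1
7 ÷ 2 = 3 remainder 1
3 ÷ 2 = 1 remainder 1
1 ÷ 2 = 0 remainder 1
Reading remainders bottom-up:
= 1111001101011


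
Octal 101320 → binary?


Each octal digit → 3 binary bits:
  1 = 001
  0 = 000
  1 = 001
  3 = 011
  2 = 010
  0 = 000
Concatenate: 001 000 001 011 010 000
= 001000001011010000


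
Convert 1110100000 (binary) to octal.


Group into 3-bit groups: 001110100000
  001 = 1
  110 = 6
  100 = 4
  000 = 0
= 0o1640


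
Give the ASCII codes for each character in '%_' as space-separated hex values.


String: '%_'  (2 characters)
Per-character ASCII lookup:
  '%': special character: '%' = 37 → 0x25
  '_': special character: '_' = 95 → 0x5F
= 0x25 0x5F


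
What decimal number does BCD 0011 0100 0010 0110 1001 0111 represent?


Each 4-bit group → digit:
  0011 → 3
  0100 → 4
  0010 → 2
  0110 → 6
  1001 → 9
  0111 → 7
= 342697


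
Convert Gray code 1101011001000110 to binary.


Gray code: 1101011001000110
MSB stays the same: 1
Each subsequent bit = prev_binary XOR current_gray:
  B[1] = 1 XOR 1 = 0
  B[2] = 0 XOR 0 = 0
  B[3] = 0 XOR 1 = 1
  B[4] = 1 XOR 0 = 1
  B[5] = 1 XOR 1 = 0
  B[6] = 0 XOR 1 = 1
  B[7] = 1 XOR 0 = 1
  B[8] = 1 XOR 0 = 1
  B[9] = 1 XOR 1 = 0
  B[10] = 0 XOR 0 = 0
  B[11] = 0 XOR 0 = 0
  B[12] = 0 XOR 0 = 0
  B[13] = 0 XOR 1 = 1
  B[14] = 1 XOR 1 = 0
  B[15] = 0 XOR 0 = 0
= 1001101110000100 (39812 decimal)


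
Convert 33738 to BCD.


Each digit → 4-bit binary:
  3 → 0011
  3 → 0011
  7 → 0111
  3 → 0011
  8 → 1000
= 0011 0011 0111 0011 1000


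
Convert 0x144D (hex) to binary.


Each hex digit → 4 binary bits:
  1 = 0001
  4 = 0100
  4 = 0100
  D = 1101
Concatenate: 0001 0100 0100 1101
= 0001010001001101


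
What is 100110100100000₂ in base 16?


Group into 4-bit nibbles: 0100110100100000
  0100 = 4
  1101 = D
  0010 = 2
  0000 = 0
= 0x4D20


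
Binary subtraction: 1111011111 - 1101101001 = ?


Align and subtract column by column (LSB to MSB, borrowing when needed):
  1111011111
- 1101101001
  ----------
  col 0: (1 - 0 borrow-in) - 1 → 1 - 1 = 0, borrow out 0
  col 1: (1 - 0 borrow-in) - 0 → 1 - 0 = 1, borrow out 0
  col 2: (1 - 0 borrow-in) - 0 → 1 - 0 = 1, borrow out 0
  col 3: (1 - 0 borrow-in) - 1 → 1 - 1 = 0, borrow out 0
  col 4: (1 - 0 borrow-in) - 0 → 1 - 0 = 1, borrow out 0
  col 5: (0 - 0 borrow-in) - 1 → borrow from next column: (0+2) - 1 = 1, borrow out 1
  col 6: (1 - 1 borrow-in) - 1 → borrow from next column: (0+2) - 1 = 1, borrow out 1
  col 7: (1 - 1 borrow-in) - 0 → 0 - 0 = 0, borrow out 0
  col 8: (1 - 0 borrow-in) - 1 → 1 - 1 = 0, borrow out 0
  col 9: (1 - 0 borrow-in) - 1 → 1 - 1 = 0, borrow out 0
Reading bits MSB→LSB: 0001110110
Strip leading zeros: 1110110
= 1110110


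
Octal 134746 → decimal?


Positional values:
Position 0: 6 × 8^0 = 6
Position 1: 4 × 8^1 = 32
Position 2: 7 × 8^2 = 448
Position 3: 4 × 8^3 = 2048
Position 4: 3 × 8^4 = 12288
Position 5: 1 × 8^5 = 32768
Sum = 6 + 32 + 448 + 2048 + 12288 + 32768
= 47590


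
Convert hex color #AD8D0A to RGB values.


Hex: #AD8D0A
R = AD₁₆ = 173
G = 8D₁₆ = 141
B = 0A₁₆ = 10
= RGB(173, 141, 10)


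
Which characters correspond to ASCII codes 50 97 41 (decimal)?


Codes (decimal): 50 97 41
Per-code ASCII lookup:
  50  (range 48-57: digits, 50 - 48 = 2) → '2'
  97  (range 97-122: lowercase, 97 - 97 = 0) → 'a'
  41  (special character) → ')'
= '2a)'


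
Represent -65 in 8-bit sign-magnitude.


Sign bit: 1 (negative)
Magnitude: 65 = 1000001
= 11000001


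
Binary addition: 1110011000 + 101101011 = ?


Align and add column by column (LSB to MSB, carry propagating):
  01110011000
+ 00101101011
  -----------
  col 0: 0 + 1 + 0 (carry in) = 1 → bit 1, carry out 0
  col 1: 0 + 1 + 0 (carry in) = 1 → bit 1, carry out 0
  col 2: 0 + 0 + 0 (carry in) = 0 → bit 0, carry out 0
  col 3: 1 + 1 + 0 (carry in) = 2 → bit 0, carry out 1
  col 4: 1 + 0 + 1 (carry in) = 2 → bit 0, carry out 1
  col 5: 0 + 1 + 1 (carry in) = 2 → bit 0, carry out 1
  col 6: 0 + 1 + 1 (carry in) = 2 → bit 0, carry out 1
  col 7: 1 + 0 + 1 (carry in) = 2 → bit 0, carry out 1
  col 8: 1 + 1 + 1 (carry in) = 3 → bit 1, carry out 1
  col 9: 1 + 0 + 1 (carry in) = 2 → bit 0, carry out 1
  col 10: 0 + 0 + 1 (carry in) = 1 → bit 1, carry out 0
Reading bits MSB→LSB: 10100000011
Strip leading zeros: 10100000011
= 10100000011


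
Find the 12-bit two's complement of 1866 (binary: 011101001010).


Original: 011101001010
Step 1 - Invert all bits: 100010110101
Step 2 - Add 1: 100010110101 + 1
= 100010110110 (represents -1866)


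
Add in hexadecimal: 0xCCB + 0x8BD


Align and add column by column (LSB to MSB, each column mod 16 with carry):
  0CCB
+ 08BD
  ----
  col 0: B(11) + D(13) + 0 (carry in) = 24 → 8(8), carry out 1
  col 1: C(12) + B(11) + 1 (carry in) = 24 → 8(8), carry out 1
  col 2: C(12) + 8(8) + 1 (carry in) = 21 → 5(5), carry out 1
  col 3: 0(0) + 0(0) + 1 (carry in) = 1 → 1(1), carry out 0
Reading digits MSB→LSB: 1588
Strip leading zeros: 1588
= 0x1588


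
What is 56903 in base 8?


Divide by 8 repeatedly:
56903 ÷ 8 = 7112 remainder 7
7112 ÷ 8 = 889 remainder 0
889 ÷ 8 = 111 remainder 1
111 ÷ 8 = 13 remainder 7
13 ÷ 8 = 1 remainder 5
1 ÷ 8 = 0 remainder 1
Reading remainders bottom-up:
= 0o157107


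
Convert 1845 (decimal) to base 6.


Divide by 6 repeatedly:
1845 ÷ 6 = 307 remainder 3
307 ÷ 6 = 51 remainder 1
51 ÷ 6 = 8 remainder 3
8 ÷ 6 = 1 remainder 2
1 ÷ 6 = 0 remainder 1
Reading remainders bottom-up:
= 12313


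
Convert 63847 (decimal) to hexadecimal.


Divide by 16 repeatedly:
63847 ÷ 16 = 3990 remainder 7 (7)
3990 ÷ 16 = 249 remainder 6 (6)
249 ÷ 16 = 15 remainder 9 (9)
15 ÷ 16 = 0 remainder 15 (F)
Reading remainders bottom-up:
= 0xF967


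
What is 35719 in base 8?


Divide by 8 repeatedly:
35719 ÷ 8 = 4464 remainder 7
4464 ÷ 8 = 558 remainder 0
558 ÷ 8 = 69 remainder 6
69 ÷ 8 = 8 remainder 5
8 ÷ 8 = 1 remainder 0
1 ÷ 8 = 0 remainder 1
Reading remainders bottom-up:
= 0o105607


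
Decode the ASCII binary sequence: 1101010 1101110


Codes (binary): 1101010 1101110
Per-code ASCII lookup:
  1101010 = 106  (range 97-122: lowercase, 106 - 97 = 9) → 'j'
  1101110 = 110  (range 97-122: lowercase, 110 - 97 = 13) → 'n'
= 'jn'


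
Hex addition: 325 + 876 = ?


Align and add column by column (LSB to MSB, each column mod 16 with carry):
  0325
+ 0876
  ----
  col 0: 5(5) + 6(6) + 0 (carry in) = 11 → B(11), carry out 0
  col 1: 2(2) + 7(7) + 0 (carry in) = 9 → 9(9), carry out 0
  col 2: 3(3) + 8(8) + 0 (carry in) = 11 → B(11), carry out 0
  col 3: 0(0) + 0(0) + 0 (carry in) = 0 → 0(0), carry out 0
Reading digits MSB→LSB: 0B9B
Strip leading zeros: B9B
= 0xB9B


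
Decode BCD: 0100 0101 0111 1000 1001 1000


Each 4-bit group → digit:
  0100 → 4
  0101 → 5
  0111 → 7
  1000 → 8
  1001 → 9
  1000 → 8
= 457898


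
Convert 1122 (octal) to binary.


Each octal digit → 3 binary bits:
  1 = 001
  1 = 001
  2 = 010
  2 = 010
Concatenate: 001 001 010 010
= 001001010010


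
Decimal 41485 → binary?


Divide by 2 repeatedly:
41485 ÷ 2 = 20742 remainder 1
20742 ÷ 2 = 10371 remainder 0
10371 ÷ 2 = 5185 remainder 1
5185 ÷ 2 = 2592 remainder 1
2592 ÷ 2 = 1296 remainder 0
1296 ÷ 2 = 648 remainder 0
648 ÷ 2 = 324 remainder 0
324 ÷ 2 = 162 remainder 0
162 ÷ 2 = 81 remainder 0
81 ÷ 2 = 40 remainder 1
40 ÷ 2 = 20 remainder 0
20 ÷ 2 = 10 remainder 0
10 ÷ 2 = 5 remainder 0
5 ÷ 2 = 2 remainder 1
2 ÷ 2 = 1 remainder 0
1 ÷ 2 = 0 remainder 1
Reading remainders bottom-up:
= 1010001000001101


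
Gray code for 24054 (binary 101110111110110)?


Binary: 101110111110110
Gray code: G = B XOR (B >> 1)
B >> 1 = 010111011111011
101110111110110 XOR 010111011111011:
  1 XOR 0 = 1
  0 XOR 1 = 1
  1 XOR 0 = 1
  1 XOR 1 = 0
  1 XOR 1 = 0
  0 XOR 1 = 1
  1 XOR 0 = 1
  1 XOR 1 = 0
  1 XOR 1 = 0
  1 XOR 1 = 0
  1 XOR 1 = 0
  0 XOR 1 = 1
  1 XOR 0 = 1
  1 XOR 1 = 0
  0 XOR 1 = 1
= 111001100001101


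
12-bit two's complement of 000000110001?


Original: 000000110001
Step 1 - Invert all bits: 111111001110
Step 2 - Add 1: 111111001110 + 1
= 111111001111 (represents -49)


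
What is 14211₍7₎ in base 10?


Positional values (base 7):
  1 × 7^0 = 1 × 1 = 1
  1 × 7^1 = 1 × 7 = 7
  2 × 7^2 = 2 × 49 = 98
  4 × 7^3 = 4 × 343 = 1372
  1 × 7^4 = 1 × 2401 = 2401
Sum = 1 + 7 + 98 + 1372 + 2401
= 3879


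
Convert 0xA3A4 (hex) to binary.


Each hex digit → 4 binary bits:
  A = 1010
  3 = 0011
  A = 1010
  4 = 0100
Concatenate: 1010 0011 1010 0100
= 1010001110100100


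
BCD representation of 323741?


Each digit → 4-bit binary:
  3 → 0011
  2 → 0010
  3 → 0011
  7 → 0111
  4 → 0100
  1 → 0001
= 0011 0010 0011 0111 0100 0001


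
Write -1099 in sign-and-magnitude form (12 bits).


Sign bit: 1 (negative)
Magnitude: 1099 = 10001001011
= 110001001011


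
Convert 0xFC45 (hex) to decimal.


Positional values:
Position 0: 5 × 16^0 = 5 × 1 = 5
Position 1: 4 × 16^1 = 4 × 16 = 64
Position 2: C × 16^2 = 12 × 256 = 3072
Position 3: F × 16^3 = 15 × 4096 = 61440
Sum = 5 + 64 + 3072 + 61440
= 64581


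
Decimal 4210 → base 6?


Divide by 6 repeatedly:
4210 ÷ 6 = 701 remainder 4
701 ÷ 6 = 116 remainder 5
116 ÷ 6 = 19 remainder 2
19 ÷ 6 = 3 remainder 1
3 ÷ 6 = 0 remainder 3
Reading remainders bottom-up:
= 31254


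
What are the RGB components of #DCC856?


Hex: #DCC856
R = DC₁₆ = 220
G = C8₁₆ = 200
B = 56₁₆ = 86
= RGB(220, 200, 86)


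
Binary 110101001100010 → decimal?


Positional values:
Bit 1: 1 × 2^1 = 2
Bit 5: 1 × 2^5 = 32
Bit 6: 1 × 2^6 = 64
Bit 9: 1 × 2^9 = 512
Bit 11: 1 × 2^11 = 2048
Bit 13: 1 × 2^13 = 8192
Bit 14: 1 × 2^14 = 16384
Sum = 2 + 32 + 64 + 512 + 2048 + 8192 + 16384
= 27234


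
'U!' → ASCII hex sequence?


String: 'U!'  (2 characters)
Per-character ASCII lookup:
  'U': uppercase starts at 65: 'U' = 65 + 20 = 85 → 0x55
  '!': special character: '!' = 33 → 0x21
= 0x55 0x21


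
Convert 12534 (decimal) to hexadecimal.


Divide by 16 repeatedly:
12534 ÷ 16 = 783 remainder 6 (6)
783 ÷ 16 = 48 remainder 15 (F)
48 ÷ 16 = 3 remainder 0 (0)
3 ÷ 16 = 0 remainder 3 (3)
Reading remainders bottom-up:
= 0x30F6


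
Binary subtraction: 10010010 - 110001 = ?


Align and subtract column by column (LSB to MSB, borrowing when needed):
  10010010
- 00110001
  --------
  col 0: (0 - 0 borrow-in) - 1 → borrow from next column: (0+2) - 1 = 1, borrow out 1
  col 1: (1 - 1 borrow-in) - 0 → 0 - 0 = 0, borrow out 0
  col 2: (0 - 0 borrow-in) - 0 → 0 - 0 = 0, borrow out 0
  col 3: (0 - 0 borrow-in) - 0 → 0 - 0 = 0, borrow out 0
  col 4: (1 - 0 borrow-in) - 1 → 1 - 1 = 0, borrow out 0
  col 5: (0 - 0 borrow-in) - 1 → borrow from next column: (0+2) - 1 = 1, borrow out 1
  col 6: (0 - 1 borrow-in) - 0 → borrow from next column: (-1+2) - 0 = 1, borrow out 1
  col 7: (1 - 1 borrow-in) - 0 → 0 - 0 = 0, borrow out 0
Reading bits MSB→LSB: 01100001
Strip leading zeros: 1100001
= 1100001


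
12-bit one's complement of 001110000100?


Original: 001110000100
Invert all bits:
  bit 0: 0 → 1
  bit 1: 0 → 1
  bit 2: 1 → 0
  bit 3: 1 → 0
  bit 4: 1 → 0
  bit 5: 0 → 1
  bit 6: 0 → 1
  bit 7: 0 → 1
  bit 8: 0 → 1
  bit 9: 1 → 0
  bit 10: 0 → 1
  bit 11: 0 → 1
= 110001111011


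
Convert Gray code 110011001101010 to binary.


Gray code: 110011001101010
MSB stays the same: 1
Each subsequent bit = prev_binary XOR current_gray:
  B[1] = 1 XOR 1 = 0
  B[2] = 0 XOR 0 = 0
  B[3] = 0 XOR 0 = 0
  B[4] = 0 XOR 1 = 1
  B[5] = 1 XOR 1 = 0
  B[6] = 0 XOR 0 = 0
  B[7] = 0 XOR 0 = 0
  B[8] = 0 XOR 1 = 1
  B[9] = 1 XOR 1 = 0
  B[10] = 0 XOR 0 = 0
  B[11] = 0 XOR 1 = 1
  B[12] = 1 XOR 0 = 1
  B[13] = 1 XOR 1 = 0
  B[14] = 0 XOR 0 = 0
= 100010001001100 (17484 decimal)


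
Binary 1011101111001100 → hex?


Group into 4-bit nibbles: 1011101111001100
  1011 = B
  1011 = B
  1100 = C
  1100 = C
= 0xBBCC


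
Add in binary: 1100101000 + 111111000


Align and add column by column (LSB to MSB, carry propagating):
  01100101000
+ 00111111000
  -----------
  col 0: 0 + 0 + 0 (carry in) = 0 → bit 0, carry out 0
  col 1: 0 + 0 + 0 (carry in) = 0 → bit 0, carry out 0
  col 2: 0 + 0 + 0 (carry in) = 0 → bit 0, carry out 0
  col 3: 1 + 1 + 0 (carry in) = 2 → bit 0, carry out 1
  col 4: 0 + 1 + 1 (carry in) = 2 → bit 0, carry out 1
  col 5: 1 + 1 + 1 (carry in) = 3 → bit 1, carry out 1
  col 6: 0 + 1 + 1 (carry in) = 2 → bit 0, carry out 1
  col 7: 0 + 1 + 1 (carry in) = 2 → bit 0, carry out 1
  col 8: 1 + 1 + 1 (carry in) = 3 → bit 1, carry out 1
  col 9: 1 + 0 + 1 (carry in) = 2 → bit 0, carry out 1
  col 10: 0 + 0 + 1 (carry in) = 1 → bit 1, carry out 0
Reading bits MSB→LSB: 10100100000
Strip leading zeros: 10100100000
= 10100100000


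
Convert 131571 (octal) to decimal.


Positional values:
Position 0: 1 × 8^0 = 1
Position 1: 7 × 8^1 = 56
Position 2: 5 × 8^2 = 320
Position 3: 1 × 8^3 = 512
Position 4: 3 × 8^4 = 12288
Position 5: 1 × 8^5 = 32768
Sum = 1 + 56 + 320 + 512 + 12288 + 32768
= 45945


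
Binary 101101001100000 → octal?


Group into 3-bit groups: 101101001100000
  101 = 5
  101 = 5
  001 = 1
  100 = 4
  000 = 0
= 0o55140


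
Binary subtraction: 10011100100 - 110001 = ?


Align and subtract column by column (LSB to MSB, borrowing when needed):
  10011100100
- 00000110001
  -----------
  col 0: (0 - 0 borrow-in) - 1 → borrow from next column: (0+2) - 1 = 1, borrow out 1
  col 1: (0 - 1 borrow-in) - 0 → borrow from next column: (-1+2) - 0 = 1, borrow out 1
  col 2: (1 - 1 borrow-in) - 0 → 0 - 0 = 0, borrow out 0
  col 3: (0 - 0 borrow-in) - 0 → 0 - 0 = 0, borrow out 0
  col 4: (0 - 0 borrow-in) - 1 → borrow from next column: (0+2) - 1 = 1, borrow out 1
  col 5: (1 - 1 borrow-in) - 1 → borrow from next column: (0+2) - 1 = 1, borrow out 1
  col 6: (1 - 1 borrow-in) - 0 → 0 - 0 = 0, borrow out 0
  col 7: (1 - 0 borrow-in) - 0 → 1 - 0 = 1, borrow out 0
  col 8: (0 - 0 borrow-in) - 0 → 0 - 0 = 0, borrow out 0
  col 9: (0 - 0 borrow-in) - 0 → 0 - 0 = 0, borrow out 0
  col 10: (1 - 0 borrow-in) - 0 → 1 - 0 = 1, borrow out 0
Reading bits MSB→LSB: 10010110011
Strip leading zeros: 10010110011
= 10010110011


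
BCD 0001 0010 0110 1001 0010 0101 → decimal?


Each 4-bit group → digit:
  0001 → 1
  0010 → 2
  0110 → 6
  1001 → 9
  0010 → 2
  0101 → 5
= 126925


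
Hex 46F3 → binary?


Each hex digit → 4 binary bits:
  4 = 0100
  6 = 0110
  F = 1111
  3 = 0011
Concatenate: 0100 0110 1111 0011
= 0100011011110011


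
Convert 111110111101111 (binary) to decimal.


Positional values:
Bit 0: 1 × 2^0 = 1
Bit 1: 1 × 2^1 = 2
Bit 2: 1 × 2^2 = 4
Bit 3: 1 × 2^3 = 8
Bit 5: 1 × 2^5 = 32
Bit 6: 1 × 2^6 = 64
Bit 7: 1 × 2^7 = 128
Bit 8: 1 × 2^8 = 256
Bit 10: 1 × 2^10 = 1024
Bit 11: 1 × 2^11 = 2048
Bit 12: 1 × 2^12 = 4096
Bit 13: 1 × 2^13 = 8192
Bit 14: 1 × 2^14 = 16384
Sum = 1 + 2 + 4 + 8 + 32 + 64 + 128 + 256 + 1024 + 2048 + 4096 + 8192 + 16384
= 32239


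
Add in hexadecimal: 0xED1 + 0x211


Align and add column by column (LSB to MSB, each column mod 16 with carry):
  0ED1
+ 0211
  ----
  col 0: 1(1) + 1(1) + 0 (carry in) = 2 → 2(2), carry out 0
  col 1: D(13) + 1(1) + 0 (carry in) = 14 → E(14), carry out 0
  col 2: E(14) + 2(2) + 0 (carry in) = 16 → 0(0), carry out 1
  col 3: 0(0) + 0(0) + 1 (carry in) = 1 → 1(1), carry out 0
Reading digits MSB→LSB: 10E2
Strip leading zeros: 10E2
= 0x10E2


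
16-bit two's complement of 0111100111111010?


Original: 0111100111111010
Step 1 - Invert all bits: 1000011000000101
Step 2 - Add 1: 1000011000000101 + 1
= 1000011000000110 (represents -31226)


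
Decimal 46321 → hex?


Divide by 16 repeatedly:
46321 ÷ 16 = 2895 remainder 1 (1)
2895 ÷ 16 = 180 remainder 15 (F)
180 ÷ 16 = 11 remainder 4 (4)
11 ÷ 16 = 0 remainder 11 (B)
Reading remainders bottom-up:
= 0xB4F1


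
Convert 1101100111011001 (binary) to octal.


Group into 3-bit groups: 001101100111011001
  001 = 1
  101 = 5
  100 = 4
  111 = 7
  011 = 3
  001 = 1
= 0o154731


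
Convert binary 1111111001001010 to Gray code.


Binary: 1111111001001010
Gray code: G = B XOR (B >> 1)
B >> 1 = 0111111100100101
1111111001001010 XOR 0111111100100101:
  1 XOR 0 = 1
  1 XOR 1 = 0
  1 XOR 1 = 0
  1 XOR 1 = 0
  1 XOR 1 = 0
  1 XOR 1 = 0
  1 XOR 1 = 0
  0 XOR 1 = 1
  0 XOR 0 = 0
  1 XOR 0 = 1
  0 XOR 1 = 1
  0 XOR 0 = 0
  1 XOR 0 = 1
  0 XOR 1 = 1
  1 XOR 0 = 1
  0 XOR 1 = 1
= 1000000101101111


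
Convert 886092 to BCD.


Each digit → 4-bit binary:
  8 → 1000
  8 → 1000
  6 → 0110
  0 → 0000
  9 → 1001
  2 → 0010
= 1000 1000 0110 0000 1001 0010


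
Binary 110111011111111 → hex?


Group into 4-bit nibbles: 0110111011111111
  0110 = 6
  1110 = E
  1111 = F
  1111 = F
= 0x6EFF


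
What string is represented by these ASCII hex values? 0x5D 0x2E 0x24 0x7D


Codes (hex): 0x5D 0x2E 0x24 0x7D
Per-code ASCII lookup:
  0x5D = 93  (special character) → ']'
  0x2E = 46  (special character) → '.'
  0x24 = 36  (special character) → '$'
  0x7D = 125  (special character) → '}'
= '].$}'


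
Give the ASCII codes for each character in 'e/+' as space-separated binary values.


String: 'e/+'  (3 characters)
Per-character ASCII lookup:
  'e': lowercase starts at 97: 'e' = 97 + 4 = 101 → 1100101
  '/': special character: '/' = 47 → 101111
  '+': special character: '+' = 43 → 101011
= 1100101 101111 101011


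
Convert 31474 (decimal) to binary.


Divide by 2 repeatedly:
31474 ÷ 2 = 15737 remainder 0
15737 ÷ 2 = 7868 remainder 1
7868 ÷ 2 = 3934 remainder 0
3934 ÷ 2 = 1967 remainder 0
1967 ÷ 2 = 983 remainder 1
983 ÷ 2 = 491 remainder 1
491 ÷ 2 = 245 remainder 1
245 ÷ 2 = 122 remainder 1
122 ÷ 2 = 61 remainder 0
61 ÷ 2 = 30 remainder 1
30 ÷ 2 = 15 remainder 0
15 ÷ 2 = 7 remainder 1
7 ÷ 2 = 3 remainder 1
3 ÷ 2 = 1 remainder 1
1 ÷ 2 = 0 remainder 1
Reading remainders bottom-up:
= 111101011110010


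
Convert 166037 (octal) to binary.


Each octal digit → 3 binary bits:
  1 = 001
  6 = 110
  6 = 110
  0 = 000
  3 = 011
  7 = 111
Concatenate: 001 110 110 000 011 111
= 001110110000011111


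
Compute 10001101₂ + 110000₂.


Align and add column by column (LSB to MSB, carry propagating):
  010001101
+ 000110000
  ---------
  col 0: 1 + 0 + 0 (carry in) = 1 → bit 1, carry out 0
  col 1: 0 + 0 + 0 (carry in) = 0 → bit 0, carry out 0
  col 2: 1 + 0 + 0 (carry in) = 1 → bit 1, carry out 0
  col 3: 1 + 0 + 0 (carry in) = 1 → bit 1, carry out 0
  col 4: 0 + 1 + 0 (carry in) = 1 → bit 1, carry out 0
  col 5: 0 + 1 + 0 (carry in) = 1 → bit 1, carry out 0
  col 6: 0 + 0 + 0 (carry in) = 0 → bit 0, carry out 0
  col 7: 1 + 0 + 0 (carry in) = 1 → bit 1, carry out 0
  col 8: 0 + 0 + 0 (carry in) = 0 → bit 0, carry out 0
Reading bits MSB→LSB: 010111101
Strip leading zeros: 10111101
= 10111101


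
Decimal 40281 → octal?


Divide by 8 repeatedly:
40281 ÷ 8 = 5035 remainder 1
5035 ÷ 8 = 629 remainder 3
629 ÷ 8 = 78 remainder 5
78 ÷ 8 = 9 remainder 6
9 ÷ 8 = 1 remainder 1
1 ÷ 8 = 0 remainder 1
Reading remainders bottom-up:
= 0o116531


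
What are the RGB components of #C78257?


Hex: #C78257
R = C7₁₆ = 199
G = 82₁₆ = 130
B = 57₁₆ = 87
= RGB(199, 130, 87)


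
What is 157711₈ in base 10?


Positional values:
Position 0: 1 × 8^0 = 1
Position 1: 1 × 8^1 = 8
Position 2: 7 × 8^2 = 448
Position 3: 7 × 8^3 = 3584
Position 4: 5 × 8^4 = 20480
Position 5: 1 × 8^5 = 32768
Sum = 1 + 8 + 448 + 3584 + 20480 + 32768
= 57289


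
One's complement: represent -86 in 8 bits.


Original: 01010110
Invert all bits:
  bit 0: 0 → 1
  bit 1: 1 → 0
  bit 2: 0 → 1
  bit 3: 1 → 0
  bit 4: 0 → 1
  bit 5: 1 → 0
  bit 6: 1 → 0
  bit 7: 0 → 1
= 10101001


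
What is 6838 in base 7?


Divide by 7 repeatedly:
6838 ÷ 7 = 976 remainder 6
976 ÷ 7 = 139 remainder 3
139 ÷ 7 = 19 remainder 6
19 ÷ 7 = 2 remainder 5
2 ÷ 7 = 0 remainder 2
Reading remainders bottom-up:
= 25636


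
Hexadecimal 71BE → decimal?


Positional values:
Position 0: E × 16^0 = 14 × 1 = 14
Position 1: B × 16^1 = 11 × 16 = 176
Position 2: 1 × 16^2 = 1 × 256 = 256
Position 3: 7 × 16^3 = 7 × 4096 = 28672
Sum = 14 + 176 + 256 + 28672
= 29118


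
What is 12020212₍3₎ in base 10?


Positional values (base 3):
  2 × 3^0 = 2 × 1 = 2
  1 × 3^1 = 1 × 3 = 3
  2 × 3^2 = 2 × 9 = 18
  0 × 3^3 = 0 × 27 = 0
  2 × 3^4 = 2 × 81 = 162
  0 × 3^5 = 0 × 243 = 0
  2 × 3^6 = 2 × 729 = 1458
  1 × 3^7 = 1 × 2187 = 2187
Sum = 2 + 3 + 18 + 0 + 162 + 0 + 1458 + 2187
= 3830


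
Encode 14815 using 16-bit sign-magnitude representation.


Sign bit: 0 (positive)
Magnitude: 14815 = 011100111011111
= 0011100111011111


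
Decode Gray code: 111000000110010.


Gray code: 111000000110010
MSB stays the same: 1
Each subsequent bit = prev_binary XOR current_gray:
  B[1] = 1 XOR 1 = 0
  B[2] = 0 XOR 1 = 1
  B[3] = 1 XOR 0 = 1
  B[4] = 1 XOR 0 = 1
  B[5] = 1 XOR 0 = 1
  B[6] = 1 XOR 0 = 1
  B[7] = 1 XOR 0 = 1
  B[8] = 1 XOR 0 = 1
  B[9] = 1 XOR 1 = 0
  B[10] = 0 XOR 1 = 1
  B[11] = 1 XOR 0 = 1
  B[12] = 1 XOR 0 = 1
  B[13] = 1 XOR 1 = 0
  B[14] = 0 XOR 0 = 0
= 101111111011100 (24540 decimal)


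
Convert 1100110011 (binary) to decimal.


Positional values:
Bit 0: 1 × 2^0 = 1
Bit 1: 1 × 2^1 = 2
Bit 4: 1 × 2^4 = 16
Bit 5: 1 × 2^5 = 32
Bit 8: 1 × 2^8 = 256
Bit 9: 1 × 2^9 = 512
Sum = 1 + 2 + 16 + 32 + 256 + 512
= 819


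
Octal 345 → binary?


Each octal digit → 3 binary bits:
  3 = 011
  4 = 100
  5 = 101
Concatenate: 011 100 101
= 011100101


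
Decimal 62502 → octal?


Divide by 8 repeatedly:
62502 ÷ 8 = 7812 remainder 6
7812 ÷ 8 = 976 remainder 4
976 ÷ 8 = 122 remainder 0
122 ÷ 8 = 15 remainder 2
15 ÷ 8 = 1 remainder 7
1 ÷ 8 = 0 remainder 1
Reading remainders bottom-up:
= 0o172046


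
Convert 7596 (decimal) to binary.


Divide by 2 repeatedly:
7596 ÷ 2 = 3798 remainder 0
3798 ÷ 2 = 1899 remainder 0
1899 ÷ 2 = 949 remainder 1
949 ÷ 2 = 474 remainder 1
474 ÷ 2 = 237 remainder 0
237 ÷ 2 = 118 remainder 1
118 ÷ 2 = 59 remainder 0
59 ÷ 2 = 29 remainder 1
29 ÷ 2 = 14 remainder 1
14 ÷ 2 = 7 remainder 0
7 ÷ 2 = 3 remainder 1
3 ÷ 2 = 1 remainder 1
1 ÷ 2 = 0 remainder 1
Reading remainders bottom-up:
= 1110110101100


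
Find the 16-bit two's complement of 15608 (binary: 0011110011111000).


Original: 0011110011111000
Step 1 - Invert all bits: 1100001100000111
Step 2 - Add 1: 1100001100000111 + 1
= 1100001100001000 (represents -15608)


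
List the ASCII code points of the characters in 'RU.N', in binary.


String: 'RU.N'  (4 characters)
Per-character ASCII lookup:
  'R': uppercase starts at 65: 'R' = 65 + 17 = 82 → 1010010
  'U': uppercase starts at 65: 'U' = 65 + 20 = 85 → 1010101
  '.': special character: '.' = 46 → 101110
  'N': uppercase starts at 65: 'N' = 65 + 13 = 78 → 1001110
= 1010010 1010101 101110 1001110


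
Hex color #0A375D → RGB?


Hex: #0A375D
R = 0A₁₆ = 10
G = 37₁₆ = 55
B = 5D₁₆ = 93
= RGB(10, 55, 93)


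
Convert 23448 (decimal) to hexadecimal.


Divide by 16 repeatedly:
23448 ÷ 16 = 1465 remainder 8 (8)
1465 ÷ 16 = 91 remainder 9 (9)
91 ÷ 16 = 5 remainder 11 (B)
5 ÷ 16 = 0 remainder 5 (5)
Reading remainders bottom-up:
= 0x5B98


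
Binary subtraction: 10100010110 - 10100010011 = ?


Align and subtract column by column (LSB to MSB, borrowing when needed):
  10100010110
- 10100010011
  -----------
  col 0: (0 - 0 borrow-in) - 1 → borrow from next column: (0+2) - 1 = 1, borrow out 1
  col 1: (1 - 1 borrow-in) - 1 → borrow from next column: (0+2) - 1 = 1, borrow out 1
  col 2: (1 - 1 borrow-in) - 0 → 0 - 0 = 0, borrow out 0
  col 3: (0 - 0 borrow-in) - 0 → 0 - 0 = 0, borrow out 0
  col 4: (1 - 0 borrow-in) - 1 → 1 - 1 = 0, borrow out 0
  col 5: (0 - 0 borrow-in) - 0 → 0 - 0 = 0, borrow out 0
  col 6: (0 - 0 borrow-in) - 0 → 0 - 0 = 0, borrow out 0
  col 7: (0 - 0 borrow-in) - 0 → 0 - 0 = 0, borrow out 0
  col 8: (1 - 0 borrow-in) - 1 → 1 - 1 = 0, borrow out 0
  col 9: (0 - 0 borrow-in) - 0 → 0 - 0 = 0, borrow out 0
  col 10: (1 - 0 borrow-in) - 1 → 1 - 1 = 0, borrow out 0
Reading bits MSB→LSB: 00000000011
Strip leading zeros: 11
= 11


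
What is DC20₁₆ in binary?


Each hex digit → 4 binary bits:
  D = 1101
  C = 1100
  2 = 0010
  0 = 0000
Concatenate: 1101 1100 0010 0000
= 1101110000100000


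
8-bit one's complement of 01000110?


Original: 01000110
Invert all bits:
  bit 0: 0 → 1
  bit 1: 1 → 0
  bit 2: 0 → 1
  bit 3: 0 → 1
  bit 4: 0 → 1
  bit 5: 1 → 0
  bit 6: 1 → 0
  bit 7: 0 → 1
= 10111001


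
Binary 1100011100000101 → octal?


Group into 3-bit groups: 001100011100000101
  001 = 1
  100 = 4
  011 = 3
  100 = 4
  000 = 0
  101 = 5
= 0o143405


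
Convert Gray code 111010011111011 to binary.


Gray code: 111010011111011
MSB stays the same: 1
Each subsequent bit = prev_binary XOR current_gray:
  B[1] = 1 XOR 1 = 0
  B[2] = 0 XOR 1 = 1
  B[3] = 1 XOR 0 = 1
  B[4] = 1 XOR 1 = 0
  B[5] = 0 XOR 0 = 0
  B[6] = 0 XOR 0 = 0
  B[7] = 0 XOR 1 = 1
  B[8] = 1 XOR 1 = 0
  B[9] = 0 XOR 1 = 1
  B[10] = 1 XOR 1 = 0
  B[11] = 0 XOR 1 = 1
  B[12] = 1 XOR 0 = 1
  B[13] = 1 XOR 1 = 0
  B[14] = 0 XOR 1 = 1
= 101100010101101 (22701 decimal)


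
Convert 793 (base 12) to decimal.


Positional values (base 12):
  3 × 12^0 = 3 × 1 = 3
  9 × 12^1 = 9 × 12 = 108
  7 × 12^2 = 7 × 144 = 1008
Sum = 3 + 108 + 1008
= 1119


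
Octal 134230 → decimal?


Positional values:
Position 0: 0 × 8^0 = 0
Position 1: 3 × 8^1 = 24
Position 2: 2 × 8^2 = 128
Position 3: 4 × 8^3 = 2048
Position 4: 3 × 8^4 = 12288
Position 5: 1 × 8^5 = 32768
Sum = 0 + 24 + 128 + 2048 + 12288 + 32768
= 47256


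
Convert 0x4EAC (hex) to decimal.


Positional values:
Position 0: C × 16^0 = 12 × 1 = 12
Position 1: A × 16^1 = 10 × 16 = 160
Position 2: E × 16^2 = 14 × 256 = 3584
Position 3: 4 × 16^3 = 4 × 4096 = 16384
Sum = 12 + 160 + 3584 + 16384
= 20140


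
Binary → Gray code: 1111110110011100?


Binary: 1111110110011100
Gray code: G = B XOR (B >> 1)
B >> 1 = 0111111011001110
1111110110011100 XOR 0111111011001110:
  1 XOR 0 = 1
  1 XOR 1 = 0
  1 XOR 1 = 0
  1 XOR 1 = 0
  1 XOR 1 = 0
  1 XOR 1 = 0
  0 XOR 1 = 1
  1 XOR 0 = 1
  1 XOR 1 = 0
  0 XOR 1 = 1
  0 XOR 0 = 0
  1 XOR 0 = 1
  1 XOR 1 = 0
  1 XOR 1 = 0
  0 XOR 1 = 1
  0 XOR 0 = 0
= 1000001101010010


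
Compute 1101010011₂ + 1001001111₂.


Align and add column by column (LSB to MSB, carry propagating):
  01101010011
+ 01001001111
  -----------
  col 0: 1 + 1 + 0 (carry in) = 2 → bit 0, carry out 1
  col 1: 1 + 1 + 1 (carry in) = 3 → bit 1, carry out 1
  col 2: 0 + 1 + 1 (carry in) = 2 → bit 0, carry out 1
  col 3: 0 + 1 + 1 (carry in) = 2 → bit 0, carry out 1
  col 4: 1 + 0 + 1 (carry in) = 2 → bit 0, carry out 1
  col 5: 0 + 0 + 1 (carry in) = 1 → bit 1, carry out 0
  col 6: 1 + 1 + 0 (carry in) = 2 → bit 0, carry out 1
  col 7: 0 + 0 + 1 (carry in) = 1 → bit 1, carry out 0
  col 8: 1 + 0 + 0 (carry in) = 1 → bit 1, carry out 0
  col 9: 1 + 1 + 0 (carry in) = 2 → bit 0, carry out 1
  col 10: 0 + 0 + 1 (carry in) = 1 → bit 1, carry out 0
Reading bits MSB→LSB: 10110100010
Strip leading zeros: 10110100010
= 10110100010
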